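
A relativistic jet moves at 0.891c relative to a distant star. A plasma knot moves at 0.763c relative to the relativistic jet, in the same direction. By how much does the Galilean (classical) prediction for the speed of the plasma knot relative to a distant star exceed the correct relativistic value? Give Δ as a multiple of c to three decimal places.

Δ = 0.669c

Galilean: u_cl = 0.763 + 0.891 = 1.6540.
Relativistic: u_rel = (0.763 + 0.891) / (1 + 0.763·0.891) = 1.6540/1.6798 = 0.9846.
Δ = 1.6540 − 0.9846 = 0.6694.
(The classical prediction exceeds c; the relativistic result does not.)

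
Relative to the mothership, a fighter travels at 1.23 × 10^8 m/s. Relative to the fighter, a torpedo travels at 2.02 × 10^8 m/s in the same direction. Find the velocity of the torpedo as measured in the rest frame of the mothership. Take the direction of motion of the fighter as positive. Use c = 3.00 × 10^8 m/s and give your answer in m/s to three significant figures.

In units of c (dividing by 3.00 × 10^8 m/s): v = 0.410, u' = 0.673.
u = (u' + v)/(1 + u'v/c²):
u = (0.673 + 0.410) / (1 + 0.673·0.410) = 1.0833/1.2761 = 0.8490
Converting back: u = 0.8490 × 3.00 × 10^8 m/s.

2.55 × 10^8 m/s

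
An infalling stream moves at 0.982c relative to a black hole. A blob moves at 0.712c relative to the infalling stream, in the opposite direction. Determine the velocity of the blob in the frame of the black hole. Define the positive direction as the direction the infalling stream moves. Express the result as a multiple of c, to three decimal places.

+0.898c

With v = 0.982 and u' = -0.712 (in units of c),
u = (u' + v)/(1 + u'v/c²):
u = (-0.712 + 0.982) / (1 + (-0.712)·0.982) = 0.2700/0.3008 = 0.8976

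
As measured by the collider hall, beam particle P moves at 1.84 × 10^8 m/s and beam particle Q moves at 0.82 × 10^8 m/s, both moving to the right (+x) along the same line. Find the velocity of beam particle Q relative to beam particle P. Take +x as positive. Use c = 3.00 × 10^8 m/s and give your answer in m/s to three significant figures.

-1.23 × 10^8 m/s

β_A = 0.613, β_B = 0.273 (dividing each by c = 3.00 × 10^8 m/s).
Transform to A's frame with the inverse velocity-addition law: u' = (u − v)/(1 − uv/c²), taking u = β_B and v = β_A.
u' = (0.273 − 0.613) / (1 − (0.613)(0.273)) = -0.3400/0.8324 = -0.4085.
u' = -0.4085 × 3.00 × 10^8 m/s.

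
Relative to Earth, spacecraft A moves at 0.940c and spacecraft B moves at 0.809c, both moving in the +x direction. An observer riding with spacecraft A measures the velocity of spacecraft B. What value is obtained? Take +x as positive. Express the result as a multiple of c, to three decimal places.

β_A = 0.940, β_B = 0.809.
Transform to A's frame with the inverse velocity-addition law: u' = (u − v)/(1 − uv/c²), taking u = β_B and v = β_A.
u' = (0.809 − 0.940) / (1 − (0.940)(0.809)) = -0.1310/0.2395 = -0.5469.

-0.547c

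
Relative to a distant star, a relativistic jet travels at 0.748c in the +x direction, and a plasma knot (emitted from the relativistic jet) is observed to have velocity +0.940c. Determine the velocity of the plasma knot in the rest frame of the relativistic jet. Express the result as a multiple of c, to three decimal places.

Invert the composition law: u' = (u − v)/(1 − uv/c²).
u' = (0.940 − 0.748) / (1 − (0.940)(0.748)) = 0.1920/0.2969 = 0.6467.

+0.647c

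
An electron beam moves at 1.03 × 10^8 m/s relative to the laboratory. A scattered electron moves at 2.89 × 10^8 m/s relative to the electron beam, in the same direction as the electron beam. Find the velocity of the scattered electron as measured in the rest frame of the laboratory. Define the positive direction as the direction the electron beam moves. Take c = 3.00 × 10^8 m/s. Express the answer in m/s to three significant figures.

In units of c (dividing by 3.00 × 10^8 m/s): v = 0.343, u' = 0.963.
u = (u' + v)/(1 + u'v/c²):
u = (0.963 + 0.343) / (1 + 0.963·0.343) = 1.3067/1.3307 = 0.9819
Converting back: u = 0.9819 × 3.00 × 10^8 m/s.

2.95 × 10^8 m/s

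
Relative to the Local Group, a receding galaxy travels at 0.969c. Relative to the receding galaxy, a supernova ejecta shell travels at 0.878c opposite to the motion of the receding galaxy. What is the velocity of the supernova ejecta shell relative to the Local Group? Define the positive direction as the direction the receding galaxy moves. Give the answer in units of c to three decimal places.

+0.610c

With v = 0.969 and u' = -0.878 (in units of c),
u = (u' + v)/(1 + u'v/c²):
u = (-0.878 + 0.969) / (1 + (-0.878)·0.969) = 0.0910/0.1492 = 0.6098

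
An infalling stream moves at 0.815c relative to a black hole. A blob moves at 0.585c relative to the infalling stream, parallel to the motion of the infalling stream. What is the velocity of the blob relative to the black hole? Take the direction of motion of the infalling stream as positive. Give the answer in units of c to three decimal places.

0.948c

With v = 0.815 and u' = 0.585 (in units of c),
u = (u' + v)/(1 + u'v/c²):
u = (0.585 + 0.815) / (1 + 0.585·0.815) = 1.4000/1.4768 = 0.9480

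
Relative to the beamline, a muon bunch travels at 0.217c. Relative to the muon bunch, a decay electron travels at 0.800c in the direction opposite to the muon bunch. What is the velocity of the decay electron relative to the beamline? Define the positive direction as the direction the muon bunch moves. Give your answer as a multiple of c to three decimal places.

-0.705c

With v = 0.217 and u' = -0.800 (in units of c),
u = (u' + v)/(1 + u'v/c²):
u = (-0.800 + 0.217) / (1 + (-0.800)·0.217) = -0.5830/0.8264 = -0.7055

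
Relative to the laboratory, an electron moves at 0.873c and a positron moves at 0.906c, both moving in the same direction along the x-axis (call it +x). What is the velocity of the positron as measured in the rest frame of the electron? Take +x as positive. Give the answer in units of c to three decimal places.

+0.158c

β_A = 0.873, β_B = 0.906.
Transform to A's frame with the inverse velocity-addition law: u' = (u − v)/(1 − uv/c²), taking u = β_B and v = β_A.
u' = (0.906 − 0.873) / (1 − (0.873)(0.906)) = 0.0330/0.2091 = 0.1578.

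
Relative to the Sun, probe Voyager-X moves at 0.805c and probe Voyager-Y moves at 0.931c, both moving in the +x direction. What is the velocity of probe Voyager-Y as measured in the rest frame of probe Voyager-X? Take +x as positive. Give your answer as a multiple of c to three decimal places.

β_A = 0.805, β_B = 0.931.
Transform to A's frame with the inverse velocity-addition law: u' = (u − v)/(1 − uv/c²), taking u = β_B and v = β_A.
u' = (0.931 − 0.805) / (1 − (0.805)(0.931)) = 0.1260/0.2505 = 0.5029.

+0.503c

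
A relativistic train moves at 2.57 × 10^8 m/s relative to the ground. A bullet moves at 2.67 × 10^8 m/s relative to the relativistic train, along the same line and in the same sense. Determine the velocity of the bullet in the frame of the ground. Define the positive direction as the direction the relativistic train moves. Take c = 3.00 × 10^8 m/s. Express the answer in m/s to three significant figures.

In units of c (dividing by 3.00 × 10^8 m/s): v = 0.857, u' = 0.890.
u = (u' + v)/(1 + u'v/c²):
u = (0.890 + 0.857) / (1 + 0.890·0.857) = 1.7467/1.7624 = 0.9911
(Galilean addition would give +1.747c, exceeding c.)
Converting back: u = 0.9911 × 3.00 × 10^8 m/s.

2.97 × 10^8 m/s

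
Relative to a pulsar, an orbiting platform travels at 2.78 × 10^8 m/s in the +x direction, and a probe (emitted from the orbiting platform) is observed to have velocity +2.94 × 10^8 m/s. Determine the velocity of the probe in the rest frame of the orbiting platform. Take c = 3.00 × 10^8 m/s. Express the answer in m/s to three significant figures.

+1.74 × 10^8 m/s

v = 0.927c, u = 0.980c.
Invert the composition law: u' = (u − v)/(1 − uv/c²).
u' = (0.980 − 0.927) / (1 − (0.980)(0.927)) = 0.0533/0.0919 = 0.5806.
u' = 0.5806 × 3.00 × 10^8 m/s.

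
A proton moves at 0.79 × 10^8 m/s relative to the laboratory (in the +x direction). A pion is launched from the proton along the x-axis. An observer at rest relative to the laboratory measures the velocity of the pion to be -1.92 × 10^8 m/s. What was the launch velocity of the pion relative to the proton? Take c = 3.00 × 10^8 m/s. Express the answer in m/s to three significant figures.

v = 0.263c, u = -0.640c.
Invert the composition law: u' = (u − v)/(1 − uv/c²).
u' = (-0.640 − 0.263) / (1 − (-0.640)(0.263)) = -0.9033/1.1685 = -0.7730.
u' = -0.7730 × 3.00 × 10^8 m/s.

-2.32 × 10^8 m/s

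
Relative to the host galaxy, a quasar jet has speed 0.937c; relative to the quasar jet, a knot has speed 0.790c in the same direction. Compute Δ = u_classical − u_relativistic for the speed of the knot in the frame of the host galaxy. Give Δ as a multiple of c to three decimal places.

Galilean: u_cl = 0.790 + 0.937 = 1.7270.
Relativistic: u_rel = (0.790 + 0.937) / (1 + 0.790·0.937) = 1.7270/1.7402 = 0.9924.
Δ = 1.7270 − 0.9924 = 0.7346.
(The classical prediction exceeds c; the relativistic result does not.)

Δ = 0.735c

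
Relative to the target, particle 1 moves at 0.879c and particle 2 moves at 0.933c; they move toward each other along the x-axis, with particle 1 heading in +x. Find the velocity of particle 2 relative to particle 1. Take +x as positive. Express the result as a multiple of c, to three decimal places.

-0.996c

β_A = 0.879, β_B = -0.933.
Transform to A's frame with the inverse velocity-addition law: u' = (u − v)/(1 − uv/c²), taking u = β_B and v = β_A.
u' = (-0.933 − 0.879) / (1 − (0.879)(-0.933)) = -1.8120/1.8201 = -0.9955.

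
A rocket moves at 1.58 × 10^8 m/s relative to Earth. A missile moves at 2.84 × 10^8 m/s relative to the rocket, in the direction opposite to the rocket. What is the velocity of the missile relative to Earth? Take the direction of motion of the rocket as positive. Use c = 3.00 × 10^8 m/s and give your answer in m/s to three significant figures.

-2.51 × 10^8 m/s

In units of c (dividing by 3.00 × 10^8 m/s): v = 0.527, u' = -0.947.
u = (u' + v)/(1 + u'v/c²):
u = (-0.947 + 0.527) / (1 + (-0.947)·0.527) = -0.4200/0.5014 = -0.8376
Converting back: u = -0.8376 × 3.00 × 10^8 m/s.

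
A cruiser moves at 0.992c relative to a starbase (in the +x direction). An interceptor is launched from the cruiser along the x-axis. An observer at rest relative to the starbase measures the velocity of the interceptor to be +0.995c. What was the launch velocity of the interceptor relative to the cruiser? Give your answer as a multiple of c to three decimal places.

Invert the composition law: u' = (u − v)/(1 − uv/c²).
u' = (0.995 − 0.992) / (1 − (0.995)(0.992)) = 0.0030/0.0130 = 0.2315.

+0.231c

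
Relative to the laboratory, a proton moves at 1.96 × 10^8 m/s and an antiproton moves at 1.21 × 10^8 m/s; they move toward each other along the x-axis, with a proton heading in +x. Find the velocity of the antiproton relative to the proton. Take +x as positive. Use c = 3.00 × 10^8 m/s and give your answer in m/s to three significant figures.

β_A = 0.653, β_B = -0.403 (dividing each by c = 3.00 × 10^8 m/s).
Transform to A's frame with the inverse velocity-addition law: u' = (u − v)/(1 − uv/c²), taking u = β_B and v = β_A.
u' = (-0.403 − 0.653) / (1 − (0.653)(-0.403)) = -1.0567/1.2635 = -0.8363.
u' = -0.8363 × 3.00 × 10^8 m/s.

-2.51 × 10^8 m/s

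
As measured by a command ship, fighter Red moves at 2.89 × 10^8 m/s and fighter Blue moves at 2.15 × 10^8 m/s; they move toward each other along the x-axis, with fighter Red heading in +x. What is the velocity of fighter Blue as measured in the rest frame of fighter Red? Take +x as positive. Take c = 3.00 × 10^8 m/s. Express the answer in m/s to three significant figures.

β_A = 0.963, β_B = -0.717 (dividing each by c = 3.00 × 10^8 m/s).
Transform to A's frame with the inverse velocity-addition law: u' = (u − v)/(1 − uv/c²), taking u = β_B and v = β_A.
u' = (-0.717 − 0.963) / (1 − (0.963)(-0.717)) = -1.6800/1.6904 = -0.9939.
u' = -0.9939 × 3.00 × 10^8 m/s.

-2.98 × 10^8 m/s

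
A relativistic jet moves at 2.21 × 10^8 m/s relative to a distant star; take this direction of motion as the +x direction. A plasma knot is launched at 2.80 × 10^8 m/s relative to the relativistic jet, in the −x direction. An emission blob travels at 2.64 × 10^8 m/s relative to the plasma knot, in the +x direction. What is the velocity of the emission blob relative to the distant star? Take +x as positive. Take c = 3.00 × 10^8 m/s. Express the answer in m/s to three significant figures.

+1.69 × 10^8 m/s

Apply u = (u' + v)/(1 + u'v/c²) successively, working outward toward the distant star.
(Dividing each given speed by c = 3.00 × 10^8 m/s to work in units of c.)
Start: velocity of the relativistic jet relative to the distant star = 0.7367c.
Compose with the plasma knot (u' = -0.933 in the relativistic jet frame): u_1 = (-0.933 + 0.737) / (1 + (-0.933)·0.737) = -0.1967/0.3124 = -0.6294.
Compose with the emission blob (u' = 0.880 in the plasma knot frame): u_2 = (0.880 + (-0.629)) / (1 + 0.880·(-0.629)) = 0.2506/0.4461 = 0.5617.
So u = 0.5617 × 3.00 × 10^8 m/s.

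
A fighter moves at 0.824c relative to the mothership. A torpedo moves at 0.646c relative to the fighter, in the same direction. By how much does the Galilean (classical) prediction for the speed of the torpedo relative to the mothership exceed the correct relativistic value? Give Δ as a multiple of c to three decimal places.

Galilean: u_cl = 0.646 + 0.824 = 1.4700.
Relativistic: u_rel = (0.646 + 0.824) / (1 + 0.646·0.824) = 1.4700/1.5323 = 0.9593.
Δ = 1.4700 − 0.9593 = 0.5107.
(The classical prediction exceeds c; the relativistic result does not.)

Δ = 0.511c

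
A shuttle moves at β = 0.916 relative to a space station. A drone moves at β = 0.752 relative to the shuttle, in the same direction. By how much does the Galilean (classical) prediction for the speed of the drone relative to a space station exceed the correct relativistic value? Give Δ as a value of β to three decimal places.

Δ = 0.680

Galilean: u_cl = 0.752 + 0.916 = 1.6680.
Relativistic: u_rel = (0.752 + 0.916) / (1 + 0.752·0.916) = 1.6680/1.6888 = 0.9877.
Δ = 1.6680 − 0.9877 = 0.6803.
(The classical prediction exceeds c; the relativistic result does not.)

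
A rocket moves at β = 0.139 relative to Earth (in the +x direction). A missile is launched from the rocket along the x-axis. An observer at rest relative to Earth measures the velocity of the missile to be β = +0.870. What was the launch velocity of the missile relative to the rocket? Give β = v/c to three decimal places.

Invert the composition law: u' = (u − v)/(1 − uv/c²).
u' = (0.870 − 0.139) / (1 − (0.870)(0.139)) = 0.7310/0.8791 = 0.8316.

β = +0.832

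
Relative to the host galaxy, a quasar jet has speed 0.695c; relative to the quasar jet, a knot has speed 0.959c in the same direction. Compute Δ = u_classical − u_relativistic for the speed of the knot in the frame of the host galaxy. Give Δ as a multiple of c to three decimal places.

Galilean: u_cl = 0.959 + 0.695 = 1.6540.
Relativistic: u_rel = (0.959 + 0.695) / (1 + 0.959·0.695) = 1.6540/1.6665 = 0.9925.
Δ = 1.6540 − 0.9925 = 0.6615.
(The classical prediction exceeds c; the relativistic result does not.)

Δ = 0.662c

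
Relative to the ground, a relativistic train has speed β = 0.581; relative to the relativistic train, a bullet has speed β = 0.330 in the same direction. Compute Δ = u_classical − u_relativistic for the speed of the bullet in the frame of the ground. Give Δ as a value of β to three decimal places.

Δ = 0.147

Galilean: u_cl = 0.330 + 0.581 = 0.9110.
Relativistic: u_rel = (0.330 + 0.581) / (1 + 0.330·0.581) = 0.9110/1.1917 = 0.7644.
Δ = 0.9110 − 0.7644 = 0.1466.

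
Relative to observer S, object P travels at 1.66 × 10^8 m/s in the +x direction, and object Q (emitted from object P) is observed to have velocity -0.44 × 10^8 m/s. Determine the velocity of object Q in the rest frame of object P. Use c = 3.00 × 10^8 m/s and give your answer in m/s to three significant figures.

v = 0.553c, u = -0.147c.
Invert the composition law: u' = (u − v)/(1 − uv/c²).
u' = (-0.147 − 0.553) / (1 − (-0.147)(0.553)) = -0.7000/1.0812 = -0.6475.
u' = -0.6475 × 3.00 × 10^8 m/s.

-1.94 × 10^8 m/s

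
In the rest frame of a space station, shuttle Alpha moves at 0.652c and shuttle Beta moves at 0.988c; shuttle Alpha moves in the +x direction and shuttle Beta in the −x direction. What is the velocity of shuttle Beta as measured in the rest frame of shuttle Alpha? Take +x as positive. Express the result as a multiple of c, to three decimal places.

β_A = 0.652, β_B = -0.988.
Transform to A's frame with the inverse velocity-addition law: u' = (u − v)/(1 − uv/c²), taking u = β_B and v = β_A.
u' = (-0.988 − 0.652) / (1 − (0.652)(-0.988)) = -1.6400/1.6442 = -0.9975.

-0.997c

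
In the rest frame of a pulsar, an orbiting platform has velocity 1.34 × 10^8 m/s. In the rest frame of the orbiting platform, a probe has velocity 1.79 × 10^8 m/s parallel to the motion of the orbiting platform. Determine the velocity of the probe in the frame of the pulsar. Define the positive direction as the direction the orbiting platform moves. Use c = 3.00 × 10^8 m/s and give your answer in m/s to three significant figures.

In units of c (dividing by 3.00 × 10^8 m/s): v = 0.447, u' = 0.597.
u = (u' + v)/(1 + u'v/c²):
u = (0.597 + 0.447) / (1 + 0.597·0.447) = 1.0433/1.2665 = 0.8238
Converting back: u = 0.8238 × 3.00 × 10^8 m/s.

2.47 × 10^8 m/s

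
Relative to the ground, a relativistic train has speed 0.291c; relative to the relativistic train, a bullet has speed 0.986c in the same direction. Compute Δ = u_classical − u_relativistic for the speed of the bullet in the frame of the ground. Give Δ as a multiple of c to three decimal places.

Galilean: u_cl = 0.986 + 0.291 = 1.2770.
Relativistic: u_rel = (0.986 + 0.291) / (1 + 0.986·0.291) = 1.2770/1.2869 = 0.9923.
Δ = 1.2770 − 0.9923 = 0.2847.
(The classical prediction exceeds c; the relativistic result does not.)

Δ = 0.285c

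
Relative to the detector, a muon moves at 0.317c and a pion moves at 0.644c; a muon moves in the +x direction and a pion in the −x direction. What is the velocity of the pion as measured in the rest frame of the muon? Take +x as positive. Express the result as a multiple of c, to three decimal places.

β_A = 0.317, β_B = -0.644.
Transform to A's frame with the inverse velocity-addition law: u' = (u − v)/(1 − uv/c²), taking u = β_B and v = β_A.
u' = (-0.644 − 0.317) / (1 − (0.317)(-0.644)) = -0.9610/1.2041 = -0.7981.

-0.798c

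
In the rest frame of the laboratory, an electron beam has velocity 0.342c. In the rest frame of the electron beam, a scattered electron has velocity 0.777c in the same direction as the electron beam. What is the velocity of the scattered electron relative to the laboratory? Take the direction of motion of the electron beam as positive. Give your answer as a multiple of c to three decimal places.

With v = 0.342 and u' = 0.777 (in units of c),
u = (u' + v)/(1 + u'v/c²):
u = (0.777 + 0.342) / (1 + 0.777·0.342) = 1.1190/1.2657 = 0.8841

0.884c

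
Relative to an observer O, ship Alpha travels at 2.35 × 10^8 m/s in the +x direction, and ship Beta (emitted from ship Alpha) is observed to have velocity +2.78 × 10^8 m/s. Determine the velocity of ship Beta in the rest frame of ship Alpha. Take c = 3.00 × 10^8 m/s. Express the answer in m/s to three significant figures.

+1.57 × 10^8 m/s

v = 0.783c, u = 0.927c.
Invert the composition law: u' = (u − v)/(1 − uv/c²).
u' = (0.927 − 0.783) / (1 − (0.927)(0.783)) = 0.1433/0.2741 = 0.5229.
u' = 0.5229 × 3.00 × 10^8 m/s.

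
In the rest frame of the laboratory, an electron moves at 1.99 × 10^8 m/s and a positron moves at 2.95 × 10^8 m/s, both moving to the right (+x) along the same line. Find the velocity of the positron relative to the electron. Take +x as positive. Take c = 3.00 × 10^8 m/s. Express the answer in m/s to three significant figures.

+2.76 × 10^8 m/s

β_A = 0.663, β_B = 0.983 (dividing each by c = 3.00 × 10^8 m/s).
Transform to A's frame with the inverse velocity-addition law: u' = (u − v)/(1 − uv/c²), taking u = β_B and v = β_A.
u' = (0.983 − 0.663) / (1 − (0.663)(0.983)) = 0.3200/0.3477 = 0.9203.
u' = 0.9203 × 3.00 × 10^8 m/s.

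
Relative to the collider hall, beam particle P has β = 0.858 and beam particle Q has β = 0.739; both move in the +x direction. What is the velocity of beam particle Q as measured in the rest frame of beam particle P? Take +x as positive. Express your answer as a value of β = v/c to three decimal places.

β_A = 0.858, β_B = 0.739.
Transform to A's frame with the inverse velocity-addition law: u' = (u − v)/(1 − uv/c²), taking u = β_B and v = β_A.
u' = (0.739 − 0.858) / (1 − (0.858)(0.739)) = -0.1190/0.3659 = -0.3252.

β = -0.325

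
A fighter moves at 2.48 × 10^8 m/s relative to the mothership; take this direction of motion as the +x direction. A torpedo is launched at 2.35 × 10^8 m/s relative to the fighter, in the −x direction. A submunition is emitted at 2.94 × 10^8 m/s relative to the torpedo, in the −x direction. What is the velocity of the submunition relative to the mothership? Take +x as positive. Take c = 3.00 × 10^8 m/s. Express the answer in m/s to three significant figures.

Apply u = (u' + v)/(1 + u'v/c²) successively, working outward toward the mothership.
(Dividing each given speed by c = 3.00 × 10^8 m/s to work in units of c.)
Start: velocity of the fighter relative to the mothership = 0.8267c.
Compose with the torpedo (u' = -0.783 in the fighter frame): u_1 = (-0.783 + 0.827) / (1 + (-0.783)·0.827) = 0.0433/0.3524 = 0.1230.
Compose with the submunition (u' = -0.980 in the torpedo frame): u_2 = (-0.980 + 0.123) / (1 + (-0.980)·0.123) = -0.8570/0.8795 = -0.9745.
So u = -0.9745 × 3.00 × 10^8 m/s.

-2.92 × 10^8 m/s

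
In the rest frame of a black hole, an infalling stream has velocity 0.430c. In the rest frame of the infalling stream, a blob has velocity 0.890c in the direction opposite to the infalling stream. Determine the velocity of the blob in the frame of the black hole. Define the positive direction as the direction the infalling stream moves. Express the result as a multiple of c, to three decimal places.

With v = 0.430 and u' = -0.890 (in units of c),
u = (u' + v)/(1 + u'v/c²):
u = (-0.890 + 0.430) / (1 + (-0.890)·0.430) = -0.4600/0.6173 = -0.7452
(Galilean addition would give -0.460c.)

-0.745c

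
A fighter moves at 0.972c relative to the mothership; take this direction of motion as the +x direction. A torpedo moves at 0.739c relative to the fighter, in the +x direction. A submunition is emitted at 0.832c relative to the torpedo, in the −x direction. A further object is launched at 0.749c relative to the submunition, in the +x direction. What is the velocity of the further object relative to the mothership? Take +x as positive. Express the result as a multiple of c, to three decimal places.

Apply u = (u' + v)/(1 + u'v/c²) successively, working outward toward the mothership.
Start: velocity of the fighter relative to the mothership = 0.9720c.
Compose with the torpedo (u' = 0.739 in the fighter frame): u_1 = (0.739 + 0.972) / (1 + 0.739·0.972) = 1.7110/1.7183 = 0.9957.
Compose with the submunition (u' = -0.832 in the torpedo frame): u_2 = (-0.832 + 0.996) / (1 + (-0.832)·0.996) = 0.1637/0.1715 = 0.9546.
Compose with the further object (u' = 0.749 in the submunition frame): u_3 = (0.749 + 0.955) / (1 + 0.749·0.955) = 1.7036/1.7150 = 0.9934.

+0.993c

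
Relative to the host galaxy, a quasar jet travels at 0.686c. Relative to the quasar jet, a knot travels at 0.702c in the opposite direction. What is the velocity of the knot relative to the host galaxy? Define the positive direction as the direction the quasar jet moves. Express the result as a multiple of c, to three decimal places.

-0.031c

With v = 0.686 and u' = -0.702 (in units of c),
u = (u' + v)/(1 + u'v/c²):
u = (-0.702 + 0.686) / (1 + (-0.702)·0.686) = -0.0160/0.5184 = -0.0309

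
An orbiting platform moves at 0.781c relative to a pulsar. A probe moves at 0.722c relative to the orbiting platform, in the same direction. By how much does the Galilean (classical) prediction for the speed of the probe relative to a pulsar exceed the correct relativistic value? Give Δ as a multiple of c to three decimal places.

Galilean: u_cl = 0.722 + 0.781 = 1.5030.
Relativistic: u_rel = (0.722 + 0.781) / (1 + 0.722·0.781) = 1.5030/1.5639 = 0.9611.
Δ = 1.5030 − 0.9611 = 0.5419.
(The classical prediction exceeds c; the relativistic result does not.)

Δ = 0.542c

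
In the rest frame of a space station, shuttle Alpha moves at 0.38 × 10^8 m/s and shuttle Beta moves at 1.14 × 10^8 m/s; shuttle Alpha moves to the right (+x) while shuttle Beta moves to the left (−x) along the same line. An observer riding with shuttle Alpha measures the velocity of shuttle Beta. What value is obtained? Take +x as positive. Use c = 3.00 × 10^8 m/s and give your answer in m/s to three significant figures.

β_A = 0.127, β_B = -0.380 (dividing each by c = 3.00 × 10^8 m/s).
Transform to A's frame with the inverse velocity-addition law: u' = (u − v)/(1 − uv/c²), taking u = β_B and v = β_A.
u' = (-0.380 − 0.127) / (1 − (0.127)(-0.380)) = -0.5067/1.0481 = -0.4834.
u' = -0.4834 × 3.00 × 10^8 m/s.

-1.45 × 10^8 m/s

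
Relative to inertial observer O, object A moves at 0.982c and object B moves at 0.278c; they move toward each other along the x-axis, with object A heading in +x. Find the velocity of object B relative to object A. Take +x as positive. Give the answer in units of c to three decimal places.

β_A = 0.982, β_B = -0.278.
Transform to A's frame with the inverse velocity-addition law: u' = (u − v)/(1 − uv/c²), taking u = β_B and v = β_A.
u' = (-0.278 − 0.982) / (1 − (0.982)(-0.278)) = -1.2600/1.2730 = -0.9898.

-0.990c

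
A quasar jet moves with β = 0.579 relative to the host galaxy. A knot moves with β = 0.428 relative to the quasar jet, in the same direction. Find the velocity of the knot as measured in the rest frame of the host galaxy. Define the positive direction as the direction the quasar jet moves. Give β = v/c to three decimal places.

With v = 0.579 and u' = 0.428 (in units of c),
u = (u' + v)/(1 + u'v/c²):
u = (0.428 + 0.579) / (1 + 0.428·0.579) = 1.0070/1.2478 = 0.8070

β = 0.807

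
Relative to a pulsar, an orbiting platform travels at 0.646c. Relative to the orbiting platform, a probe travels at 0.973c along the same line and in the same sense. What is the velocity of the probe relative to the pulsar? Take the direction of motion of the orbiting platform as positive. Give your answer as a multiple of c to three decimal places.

With v = 0.646 and u' = 0.973 (in units of c),
u = (u' + v)/(1 + u'v/c²):
u = (0.973 + 0.646) / (1 + 0.973·0.646) = 1.6190/1.6286 = 0.9941
(Galilean addition would give +1.619c, exceeding c.)

0.994c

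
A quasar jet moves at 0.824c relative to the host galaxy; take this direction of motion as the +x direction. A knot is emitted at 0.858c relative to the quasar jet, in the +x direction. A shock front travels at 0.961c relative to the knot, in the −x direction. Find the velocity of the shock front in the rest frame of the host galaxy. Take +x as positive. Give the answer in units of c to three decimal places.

Apply u = (u' + v)/(1 + u'v/c²) successively, working outward toward the host galaxy.
Start: velocity of the quasar jet relative to the host galaxy = 0.8240c.
Compose with the knot (u' = 0.858 in the quasar jet frame): u_1 = (0.858 + 0.824) / (1 + 0.858·0.824) = 1.6820/1.7070 = 0.9854.
Compose with the shock front (u' = -0.961 in the knot frame): u_2 = (-0.961 + 0.985) / (1 + (-0.961)·0.985) = 0.0244/0.0531 = 0.4590.

+0.459c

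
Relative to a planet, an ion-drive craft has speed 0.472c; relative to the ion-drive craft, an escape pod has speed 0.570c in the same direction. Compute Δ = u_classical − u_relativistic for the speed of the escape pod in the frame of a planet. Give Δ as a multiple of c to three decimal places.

Δ = 0.221c

Galilean: u_cl = 0.570 + 0.472 = 1.0420.
Relativistic: u_rel = (0.570 + 0.472) / (1 + 0.570·0.472) = 1.0420/1.2690 = 0.8211.
Δ = 1.0420 − 0.8211 = 0.2209.
(The classical prediction exceeds c; the relativistic result does not.)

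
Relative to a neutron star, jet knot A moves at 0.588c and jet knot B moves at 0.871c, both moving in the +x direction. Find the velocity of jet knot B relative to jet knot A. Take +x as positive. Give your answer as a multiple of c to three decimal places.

+0.580c

β_A = 0.588, β_B = 0.871.
Transform to A's frame with the inverse velocity-addition law: u' = (u − v)/(1 − uv/c²), taking u = β_B and v = β_A.
u' = (0.871 − 0.588) / (1 − (0.588)(0.871)) = 0.2830/0.4879 = 0.5801.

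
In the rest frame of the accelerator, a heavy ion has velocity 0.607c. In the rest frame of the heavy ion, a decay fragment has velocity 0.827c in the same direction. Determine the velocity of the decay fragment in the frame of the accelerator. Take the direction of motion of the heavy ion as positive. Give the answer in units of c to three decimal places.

0.955c

With v = 0.607 and u' = 0.827 (in units of c),
u = (u' + v)/(1 + u'v/c²):
u = (0.827 + 0.607) / (1 + 0.827·0.607) = 1.4340/1.5020 = 0.9547
(Galilean addition would give +1.434c, exceeding c.)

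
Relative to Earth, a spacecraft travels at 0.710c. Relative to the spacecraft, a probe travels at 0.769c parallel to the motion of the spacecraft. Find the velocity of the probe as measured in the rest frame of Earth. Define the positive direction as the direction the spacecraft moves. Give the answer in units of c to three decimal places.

0.957c

With v = 0.710 and u' = 0.769 (in units of c),
u = (u' + v)/(1 + u'v/c²):
u = (0.769 + 0.710) / (1 + 0.769·0.710) = 1.4790/1.5460 = 0.9567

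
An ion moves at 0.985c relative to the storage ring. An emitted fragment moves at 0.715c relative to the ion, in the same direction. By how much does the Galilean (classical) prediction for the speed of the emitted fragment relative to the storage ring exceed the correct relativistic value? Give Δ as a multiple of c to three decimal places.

Galilean: u_cl = 0.715 + 0.985 = 1.7000.
Relativistic: u_rel = (0.715 + 0.985) / (1 + 0.715·0.985) = 1.7000/1.7043 = 0.9975.
Δ = 1.7000 − 0.9975 = 0.7025.
(The classical prediction exceeds c; the relativistic result does not.)

Δ = 0.703c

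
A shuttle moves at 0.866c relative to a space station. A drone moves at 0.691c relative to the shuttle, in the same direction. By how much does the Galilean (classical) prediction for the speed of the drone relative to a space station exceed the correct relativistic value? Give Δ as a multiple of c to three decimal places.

Galilean: u_cl = 0.691 + 0.866 = 1.5570.
Relativistic: u_rel = (0.691 + 0.866) / (1 + 0.691·0.866) = 1.5570/1.5984 = 0.9741.
Δ = 1.5570 − 0.9741 = 0.5829.
(The classical prediction exceeds c; the relativistic result does not.)

Δ = 0.583c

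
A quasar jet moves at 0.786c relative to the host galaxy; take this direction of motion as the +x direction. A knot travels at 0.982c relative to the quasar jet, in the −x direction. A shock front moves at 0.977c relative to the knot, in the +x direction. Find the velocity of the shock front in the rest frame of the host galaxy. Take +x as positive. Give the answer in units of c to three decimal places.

+0.734c

Apply u = (u' + v)/(1 + u'v/c²) successively, working outward toward the host galaxy.
Start: velocity of the quasar jet relative to the host galaxy = 0.7860c.
Compose with the knot (u' = -0.982 in the quasar jet frame): u_1 = (-0.982 + 0.786) / (1 + (-0.982)·0.786) = -0.1960/0.2281 = -0.8591.
Compose with the shock front (u' = 0.977 in the knot frame): u_2 = (0.977 + (-0.859)) / (1 + 0.977·(-0.859)) = 0.1179/0.1607 = 0.7339.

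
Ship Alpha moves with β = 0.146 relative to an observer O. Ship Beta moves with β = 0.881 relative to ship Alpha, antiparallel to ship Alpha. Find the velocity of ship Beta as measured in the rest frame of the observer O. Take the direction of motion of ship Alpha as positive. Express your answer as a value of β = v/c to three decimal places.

β = -0.843

With v = 0.146 and u' = -0.881 (in units of c),
u = (u' + v)/(1 + u'v/c²):
u = (-0.881 + 0.146) / (1 + (-0.881)·0.146) = -0.7350/0.8714 = -0.8435
(Galilean addition would give -0.735c.)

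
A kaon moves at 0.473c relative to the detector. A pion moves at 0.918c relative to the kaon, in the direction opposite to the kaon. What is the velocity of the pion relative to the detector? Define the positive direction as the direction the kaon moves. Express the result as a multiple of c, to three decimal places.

With v = 0.473 and u' = -0.918 (in units of c),
u = (u' + v)/(1 + u'v/c²):
u = (-0.918 + 0.473) / (1 + (-0.918)·0.473) = -0.4450/0.5658 = -0.7865
(Galilean addition would give -0.445c.)

-0.787c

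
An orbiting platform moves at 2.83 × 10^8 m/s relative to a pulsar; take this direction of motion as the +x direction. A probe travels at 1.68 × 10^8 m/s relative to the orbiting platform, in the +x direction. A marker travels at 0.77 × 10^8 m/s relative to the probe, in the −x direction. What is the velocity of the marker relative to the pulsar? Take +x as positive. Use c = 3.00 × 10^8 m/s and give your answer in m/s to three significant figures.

Apply u = (u' + v)/(1 + u'v/c²) successively, working outward toward the pulsar.
(Dividing each given speed by c = 3.00 × 10^8 m/s to work in units of c.)
Start: velocity of the orbiting platform relative to the pulsar = 0.9433c.
Compose with the probe (u' = 0.560 in the orbiting platform frame): u_1 = (0.560 + 0.943) / (1 + 0.560·0.943) = 1.5033/1.5283 = 0.9837.
Compose with the marker (u' = -0.257 in the probe frame): u_2 = (-0.257 + 0.984) / (1 + (-0.257)·0.984) = 0.7270/0.7475 = 0.9726.
So u = 0.9726 × 3.00 × 10^8 m/s.

+2.92 × 10^8 m/s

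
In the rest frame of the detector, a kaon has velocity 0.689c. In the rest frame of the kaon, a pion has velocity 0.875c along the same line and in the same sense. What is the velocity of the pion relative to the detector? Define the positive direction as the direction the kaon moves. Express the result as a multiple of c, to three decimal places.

0.976c

With v = 0.689 and u' = 0.875 (in units of c),
u = (u' + v)/(1 + u'v/c²):
u = (0.875 + 0.689) / (1 + 0.875·0.689) = 1.5640/1.6029 = 0.9757
(Galilean addition would give +1.564c, exceeding c.)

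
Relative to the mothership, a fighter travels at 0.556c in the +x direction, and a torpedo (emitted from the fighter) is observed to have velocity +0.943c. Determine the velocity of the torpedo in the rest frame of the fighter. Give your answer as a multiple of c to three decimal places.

Invert the composition law: u' = (u − v)/(1 − uv/c²).
u' = (0.943 − 0.556) / (1 − (0.943)(0.556)) = 0.3870/0.4757 = 0.8136.

+0.814c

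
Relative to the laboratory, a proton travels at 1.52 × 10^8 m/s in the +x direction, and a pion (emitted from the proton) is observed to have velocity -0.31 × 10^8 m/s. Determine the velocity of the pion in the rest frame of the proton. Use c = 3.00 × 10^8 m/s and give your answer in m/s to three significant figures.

-1.74 × 10^8 m/s

v = 0.507c, u = -0.103c.
Invert the composition law: u' = (u − v)/(1 − uv/c²).
u' = (-0.103 − 0.507) / (1 − (-0.103)(0.507)) = -0.6100/1.0524 = -0.5797.
u' = -0.5797 × 3.00 × 10^8 m/s.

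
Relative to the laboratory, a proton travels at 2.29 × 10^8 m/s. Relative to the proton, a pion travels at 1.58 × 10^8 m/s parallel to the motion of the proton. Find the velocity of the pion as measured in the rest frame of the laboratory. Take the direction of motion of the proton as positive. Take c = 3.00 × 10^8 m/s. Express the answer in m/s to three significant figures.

2.76 × 10^8 m/s

In units of c (dividing by 3.00 × 10^8 m/s): v = 0.763, u' = 0.527.
u = (u' + v)/(1 + u'v/c²):
u = (0.527 + 0.763) / (1 + 0.527·0.763) = 1.2900/1.4020 = 0.9201
Converting back: u = 0.9201 × 3.00 × 10^8 m/s.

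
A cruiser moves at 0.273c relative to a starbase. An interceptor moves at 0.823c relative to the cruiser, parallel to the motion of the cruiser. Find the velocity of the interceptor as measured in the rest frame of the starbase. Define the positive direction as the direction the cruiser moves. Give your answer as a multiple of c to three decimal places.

With v = 0.273 and u' = 0.823 (in units of c),
u = (u' + v)/(1 + u'v/c²):
u = (0.823 + 0.273) / (1 + 0.823·0.273) = 1.0960/1.2247 = 0.8949

0.895c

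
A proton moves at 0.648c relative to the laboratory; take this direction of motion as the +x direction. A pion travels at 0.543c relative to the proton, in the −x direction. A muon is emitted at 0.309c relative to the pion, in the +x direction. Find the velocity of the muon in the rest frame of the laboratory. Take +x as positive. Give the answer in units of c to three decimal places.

Apply u = (u' + v)/(1 + u'v/c²) successively, working outward toward the laboratory.
Start: velocity of the proton relative to the laboratory = 0.6480c.
Compose with the pion (u' = -0.543 in the proton frame): u_1 = (-0.543 + 0.648) / (1 + (-0.543)·0.648) = 0.1050/0.6481 = 0.1620.
Compose with the muon (u' = 0.309 in the pion frame): u_2 = (0.309 + 0.162) / (1 + 0.309·0.162) = 0.4710/1.0501 = 0.4485.

+0.449c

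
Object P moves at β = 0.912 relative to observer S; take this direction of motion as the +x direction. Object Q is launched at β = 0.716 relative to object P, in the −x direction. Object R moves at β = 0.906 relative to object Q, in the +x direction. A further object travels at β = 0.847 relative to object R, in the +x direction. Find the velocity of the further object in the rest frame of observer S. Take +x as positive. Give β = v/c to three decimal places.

β = +0.998

Apply u = (u' + v)/(1 + u'v/c²) successively, working outward toward observer S.
Start: velocity of object P relative to observer S = 0.9120c.
Compose with object Q (u' = -0.716 in object P frame): u_1 = (-0.716 + 0.912) / (1 + (-0.716)·0.912) = 0.1960/0.3470 = 0.5648.
Compose with object R (u' = 0.906 in object Q frame): u_2 = (0.906 + 0.565) / (1 + 0.906·0.565) = 1.4708/1.5117 = 0.9729.
Compose with the further object (u' = 0.847 in object R frame): u_3 = (0.847 + 0.973) / (1 + 0.847·0.973) = 1.8199/1.8241 = 0.9977.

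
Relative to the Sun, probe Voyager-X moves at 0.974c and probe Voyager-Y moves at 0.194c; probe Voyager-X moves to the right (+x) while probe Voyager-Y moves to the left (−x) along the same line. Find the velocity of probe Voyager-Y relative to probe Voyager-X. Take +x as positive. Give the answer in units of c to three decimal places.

-0.982c

β_A = 0.974, β_B = -0.194.
Transform to A's frame with the inverse velocity-addition law: u' = (u − v)/(1 − uv/c²), taking u = β_B and v = β_A.
u' = (-0.194 − 0.974) / (1 − (0.974)(-0.194)) = -1.1680/1.1890 = -0.9824.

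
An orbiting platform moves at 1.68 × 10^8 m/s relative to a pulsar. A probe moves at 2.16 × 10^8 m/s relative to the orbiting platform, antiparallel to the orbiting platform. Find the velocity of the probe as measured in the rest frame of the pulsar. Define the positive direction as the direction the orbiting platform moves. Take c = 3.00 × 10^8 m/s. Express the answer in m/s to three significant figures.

In units of c (dividing by 3.00 × 10^8 m/s): v = 0.560, u' = -0.720.
u = (u' + v)/(1 + u'v/c²):
u = (-0.720 + 0.560) / (1 + (-0.720)·0.560) = -0.1600/0.5968 = -0.2681
(Galilean addition would give -0.160c.)
Converting back: u = -0.2681 × 3.00 × 10^8 m/s.

-8.04 × 10^7 m/s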